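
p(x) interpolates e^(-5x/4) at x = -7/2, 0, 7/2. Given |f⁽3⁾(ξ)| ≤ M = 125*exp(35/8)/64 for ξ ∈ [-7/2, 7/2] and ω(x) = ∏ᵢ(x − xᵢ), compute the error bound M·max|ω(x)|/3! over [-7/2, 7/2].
42875*sqrt(3)*exp(35/8)/13824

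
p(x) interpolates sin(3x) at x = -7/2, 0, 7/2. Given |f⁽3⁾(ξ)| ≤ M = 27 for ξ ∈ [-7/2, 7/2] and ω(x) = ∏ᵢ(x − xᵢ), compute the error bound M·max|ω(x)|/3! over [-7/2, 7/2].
343*sqrt(3)/8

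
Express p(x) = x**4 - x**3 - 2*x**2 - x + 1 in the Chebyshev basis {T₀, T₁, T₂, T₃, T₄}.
(3/8)T₀ + (-7/4)T₁ + (-1/2)T₂ + (-1/4)T₃ + (1/8)T₄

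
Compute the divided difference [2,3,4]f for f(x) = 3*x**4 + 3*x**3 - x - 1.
192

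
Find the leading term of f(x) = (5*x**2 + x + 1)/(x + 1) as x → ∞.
5*x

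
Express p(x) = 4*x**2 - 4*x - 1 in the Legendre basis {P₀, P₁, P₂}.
(1/3)P₀ + (-4)P₁ + (8/3)P₂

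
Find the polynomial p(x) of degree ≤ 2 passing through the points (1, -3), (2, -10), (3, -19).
-x**2 - 4*x + 2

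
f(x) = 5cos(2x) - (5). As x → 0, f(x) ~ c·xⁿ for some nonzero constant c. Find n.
2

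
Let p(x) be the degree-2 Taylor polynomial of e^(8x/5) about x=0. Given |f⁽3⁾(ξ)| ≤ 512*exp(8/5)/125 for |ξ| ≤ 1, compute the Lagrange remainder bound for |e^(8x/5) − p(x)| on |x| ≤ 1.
256*exp(8/5)/375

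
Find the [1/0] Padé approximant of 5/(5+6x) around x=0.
1 - 6*x/5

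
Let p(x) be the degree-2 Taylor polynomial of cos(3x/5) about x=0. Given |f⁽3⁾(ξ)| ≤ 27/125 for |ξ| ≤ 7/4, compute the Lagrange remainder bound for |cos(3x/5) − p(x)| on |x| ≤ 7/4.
3087/16000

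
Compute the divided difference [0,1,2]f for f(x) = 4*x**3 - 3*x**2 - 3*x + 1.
9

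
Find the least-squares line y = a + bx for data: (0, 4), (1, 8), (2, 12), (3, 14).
a = 22/5, b = 17/5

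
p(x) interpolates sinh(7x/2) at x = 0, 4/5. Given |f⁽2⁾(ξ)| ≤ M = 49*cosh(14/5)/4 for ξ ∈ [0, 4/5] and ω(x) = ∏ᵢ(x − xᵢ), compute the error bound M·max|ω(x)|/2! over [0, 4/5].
49*cosh(14/5)/50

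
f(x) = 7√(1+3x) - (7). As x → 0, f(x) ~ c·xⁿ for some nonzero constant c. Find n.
1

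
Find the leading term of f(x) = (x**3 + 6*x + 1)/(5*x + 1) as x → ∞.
x**2/5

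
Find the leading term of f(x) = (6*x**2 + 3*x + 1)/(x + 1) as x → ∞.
6*x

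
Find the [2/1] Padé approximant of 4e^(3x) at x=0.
(6*x**2 + 8*x + 4)/(1 - x)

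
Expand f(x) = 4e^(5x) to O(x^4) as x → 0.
4 + 20*x + 50*x**2 + 250*x**3/3 + O(x**4)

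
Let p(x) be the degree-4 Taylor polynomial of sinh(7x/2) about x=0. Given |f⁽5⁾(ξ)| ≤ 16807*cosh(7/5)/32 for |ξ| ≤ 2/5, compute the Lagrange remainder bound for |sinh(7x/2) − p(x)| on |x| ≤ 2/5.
16807*cosh(7/5)/375000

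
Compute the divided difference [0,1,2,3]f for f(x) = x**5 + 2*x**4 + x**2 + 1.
37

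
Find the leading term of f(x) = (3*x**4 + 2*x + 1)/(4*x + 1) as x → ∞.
3*x**3/4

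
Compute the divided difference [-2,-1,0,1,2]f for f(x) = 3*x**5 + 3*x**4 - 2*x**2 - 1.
3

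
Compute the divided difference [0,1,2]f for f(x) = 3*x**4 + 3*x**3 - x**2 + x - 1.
29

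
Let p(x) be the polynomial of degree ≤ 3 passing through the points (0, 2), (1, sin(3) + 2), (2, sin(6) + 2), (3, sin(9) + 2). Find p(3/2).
9*sin(6)/16 - sin(9)/16 + 9*sin(3)/16 + 2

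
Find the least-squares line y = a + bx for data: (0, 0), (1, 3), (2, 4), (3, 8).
a = 0, b = 5/2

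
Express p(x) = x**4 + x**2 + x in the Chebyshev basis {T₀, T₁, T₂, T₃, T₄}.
(7/8)T₀ + T₁ + T₂ + (1/8)T₄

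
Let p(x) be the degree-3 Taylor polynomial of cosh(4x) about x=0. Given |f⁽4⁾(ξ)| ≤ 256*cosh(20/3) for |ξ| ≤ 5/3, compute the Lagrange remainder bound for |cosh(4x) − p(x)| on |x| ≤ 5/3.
20000*cosh(20/3)/243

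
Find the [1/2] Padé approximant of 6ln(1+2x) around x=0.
12*x/(-x**2/3 + x + 1)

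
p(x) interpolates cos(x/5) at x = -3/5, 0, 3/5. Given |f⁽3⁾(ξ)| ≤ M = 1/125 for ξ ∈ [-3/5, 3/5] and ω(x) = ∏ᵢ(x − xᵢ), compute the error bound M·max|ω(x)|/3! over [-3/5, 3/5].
sqrt(3)/15625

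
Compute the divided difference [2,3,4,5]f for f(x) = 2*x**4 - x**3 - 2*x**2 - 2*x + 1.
27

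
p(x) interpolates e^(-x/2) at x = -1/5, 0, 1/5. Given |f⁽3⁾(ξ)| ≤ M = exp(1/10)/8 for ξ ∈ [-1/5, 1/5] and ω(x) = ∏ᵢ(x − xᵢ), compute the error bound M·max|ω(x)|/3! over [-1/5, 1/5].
sqrt(3)*exp(1/10)/27000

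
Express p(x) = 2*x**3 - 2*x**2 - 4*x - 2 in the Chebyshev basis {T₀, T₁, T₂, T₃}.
(-3)T₀ + (-5/2)T₁ - T₂ + (1/2)T₃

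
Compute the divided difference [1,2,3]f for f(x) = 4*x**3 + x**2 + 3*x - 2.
25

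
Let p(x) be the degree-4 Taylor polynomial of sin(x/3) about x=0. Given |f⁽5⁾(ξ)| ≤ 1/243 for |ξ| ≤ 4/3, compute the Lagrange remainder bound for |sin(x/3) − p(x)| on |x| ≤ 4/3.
128/885735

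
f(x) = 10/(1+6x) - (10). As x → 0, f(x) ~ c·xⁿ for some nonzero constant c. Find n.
1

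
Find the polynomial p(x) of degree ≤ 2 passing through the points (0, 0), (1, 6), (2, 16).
2*x**2 + 4*x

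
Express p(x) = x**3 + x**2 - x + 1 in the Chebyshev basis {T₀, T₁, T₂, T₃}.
(3/2)T₀ + (-1/4)T₁ + (1/2)T₂ + (1/4)T₃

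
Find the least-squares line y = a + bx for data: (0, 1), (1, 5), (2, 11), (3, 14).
a = 1, b = 9/2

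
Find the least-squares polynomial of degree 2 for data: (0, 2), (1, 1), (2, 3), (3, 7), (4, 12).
9/5 + (-7/5)x + x²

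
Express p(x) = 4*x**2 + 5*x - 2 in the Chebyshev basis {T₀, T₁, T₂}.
(5)T₁ + (2)T₂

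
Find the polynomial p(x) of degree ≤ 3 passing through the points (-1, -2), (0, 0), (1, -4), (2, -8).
x**3 - 3*x**2 - 2*x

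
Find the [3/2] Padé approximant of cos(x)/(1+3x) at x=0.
(103*x**3/68 - 103*x**2/204 - 3*x + 1)/(1 - 1837*x**2/204)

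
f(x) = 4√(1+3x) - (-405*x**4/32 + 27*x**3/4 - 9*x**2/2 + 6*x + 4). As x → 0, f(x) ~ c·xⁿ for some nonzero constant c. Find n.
5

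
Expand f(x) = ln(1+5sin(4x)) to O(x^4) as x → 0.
20*x - 200*x**2 + 7840*x**3/3 + O(x**4)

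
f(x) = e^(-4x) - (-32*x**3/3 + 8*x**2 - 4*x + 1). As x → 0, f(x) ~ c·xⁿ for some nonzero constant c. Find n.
4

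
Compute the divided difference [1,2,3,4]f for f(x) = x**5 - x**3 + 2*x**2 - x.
64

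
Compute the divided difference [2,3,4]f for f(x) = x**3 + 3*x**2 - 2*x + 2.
12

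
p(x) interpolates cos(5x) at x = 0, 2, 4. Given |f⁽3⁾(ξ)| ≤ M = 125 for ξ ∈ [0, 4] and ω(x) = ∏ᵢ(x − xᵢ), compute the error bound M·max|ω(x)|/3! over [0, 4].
1000*sqrt(3)/27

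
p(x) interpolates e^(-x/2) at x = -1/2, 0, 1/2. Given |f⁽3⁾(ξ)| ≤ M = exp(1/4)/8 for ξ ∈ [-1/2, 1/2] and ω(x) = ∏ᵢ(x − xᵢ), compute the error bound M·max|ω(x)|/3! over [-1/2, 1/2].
sqrt(3)*exp(1/4)/1728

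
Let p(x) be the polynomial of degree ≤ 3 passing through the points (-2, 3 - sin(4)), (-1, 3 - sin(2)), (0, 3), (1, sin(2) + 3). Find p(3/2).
5*sin(4)/16 + 7*sin(2)/8 + 3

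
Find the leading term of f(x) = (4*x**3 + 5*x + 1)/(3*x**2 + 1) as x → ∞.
4*x/3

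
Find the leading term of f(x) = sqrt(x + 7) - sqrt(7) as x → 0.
sqrt(7)*x/14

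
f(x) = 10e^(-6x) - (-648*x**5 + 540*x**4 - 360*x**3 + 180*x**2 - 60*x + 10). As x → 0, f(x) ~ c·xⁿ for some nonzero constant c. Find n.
6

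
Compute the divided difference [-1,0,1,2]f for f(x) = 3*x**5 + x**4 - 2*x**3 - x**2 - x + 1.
15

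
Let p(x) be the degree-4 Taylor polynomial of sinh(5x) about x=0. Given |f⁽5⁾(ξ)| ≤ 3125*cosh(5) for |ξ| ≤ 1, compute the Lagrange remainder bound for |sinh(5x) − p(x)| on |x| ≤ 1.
625*cosh(5)/24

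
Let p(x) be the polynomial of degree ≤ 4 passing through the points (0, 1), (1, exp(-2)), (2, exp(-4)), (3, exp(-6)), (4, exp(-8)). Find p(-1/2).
(-420*exp(6) - 180*exp(2) + 35 + 378*exp(4) + 315*exp(8))*exp(-8)/128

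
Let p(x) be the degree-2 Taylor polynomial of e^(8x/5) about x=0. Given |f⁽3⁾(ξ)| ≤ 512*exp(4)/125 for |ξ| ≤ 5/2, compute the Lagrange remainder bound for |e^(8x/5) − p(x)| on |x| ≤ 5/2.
32*exp(4)/3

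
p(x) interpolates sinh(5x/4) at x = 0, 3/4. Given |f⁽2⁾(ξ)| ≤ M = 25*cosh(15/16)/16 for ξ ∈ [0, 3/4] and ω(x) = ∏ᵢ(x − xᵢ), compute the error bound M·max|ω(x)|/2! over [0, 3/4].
225*cosh(15/16)/2048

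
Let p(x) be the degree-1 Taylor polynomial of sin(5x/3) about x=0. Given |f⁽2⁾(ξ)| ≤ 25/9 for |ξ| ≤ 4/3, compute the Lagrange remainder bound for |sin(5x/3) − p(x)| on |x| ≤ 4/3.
200/81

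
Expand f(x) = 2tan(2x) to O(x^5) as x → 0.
4*x + 16*x**3/3 + O(x**5)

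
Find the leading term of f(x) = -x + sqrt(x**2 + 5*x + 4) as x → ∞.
5/2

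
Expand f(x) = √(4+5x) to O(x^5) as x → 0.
2 + 5*x/4 - 25*x**2/64 + 125*x**3/512 - 3125*x**4/16384 + O(x**5)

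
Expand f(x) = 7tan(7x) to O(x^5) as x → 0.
49*x + 2401*x**3/3 + O(x**5)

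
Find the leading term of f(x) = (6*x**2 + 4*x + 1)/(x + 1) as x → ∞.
6*x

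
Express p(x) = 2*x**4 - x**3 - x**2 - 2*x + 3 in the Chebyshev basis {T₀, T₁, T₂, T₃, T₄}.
(13/4)T₀ + (-11/4)T₁ + (1/2)T₂ + (-1/4)T₃ + (1/4)T₄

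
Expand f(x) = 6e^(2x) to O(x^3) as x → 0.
6 + 12*x + 12*x**2 + O(x**3)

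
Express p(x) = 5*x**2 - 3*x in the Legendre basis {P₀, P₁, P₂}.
(5/3)P₀ + (-3)P₁ + (10/3)P₂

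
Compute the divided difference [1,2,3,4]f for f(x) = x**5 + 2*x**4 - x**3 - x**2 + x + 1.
84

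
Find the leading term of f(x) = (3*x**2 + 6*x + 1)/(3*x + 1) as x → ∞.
x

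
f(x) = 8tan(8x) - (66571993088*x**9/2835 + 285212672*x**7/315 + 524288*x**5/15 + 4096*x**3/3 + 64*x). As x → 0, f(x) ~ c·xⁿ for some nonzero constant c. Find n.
11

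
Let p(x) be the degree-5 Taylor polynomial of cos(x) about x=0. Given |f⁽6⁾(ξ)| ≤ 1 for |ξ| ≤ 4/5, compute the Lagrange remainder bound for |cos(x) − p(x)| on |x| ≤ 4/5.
256/703125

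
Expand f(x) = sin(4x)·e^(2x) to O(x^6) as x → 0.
4*x + 8*x**2 - 8*x**3/3 - 16*x**4 - 152*x**5/15 + O(x**6)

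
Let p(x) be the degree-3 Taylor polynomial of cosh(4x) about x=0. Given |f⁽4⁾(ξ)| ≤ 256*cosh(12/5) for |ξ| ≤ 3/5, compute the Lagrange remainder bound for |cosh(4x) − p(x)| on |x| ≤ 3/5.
864*cosh(12/5)/625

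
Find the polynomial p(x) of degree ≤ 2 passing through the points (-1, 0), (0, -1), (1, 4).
3*x**2 + 2*x - 1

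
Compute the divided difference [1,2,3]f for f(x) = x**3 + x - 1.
6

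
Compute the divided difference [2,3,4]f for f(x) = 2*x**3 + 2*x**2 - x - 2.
20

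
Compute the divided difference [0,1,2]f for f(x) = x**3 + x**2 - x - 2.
4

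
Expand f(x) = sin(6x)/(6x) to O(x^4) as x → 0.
1 - 6*x**2 + O(x**4)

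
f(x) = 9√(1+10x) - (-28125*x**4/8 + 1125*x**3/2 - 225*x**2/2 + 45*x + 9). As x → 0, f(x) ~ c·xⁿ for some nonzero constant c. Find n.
5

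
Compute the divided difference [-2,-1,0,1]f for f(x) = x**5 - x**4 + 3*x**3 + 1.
10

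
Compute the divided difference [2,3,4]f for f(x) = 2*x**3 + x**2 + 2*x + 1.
19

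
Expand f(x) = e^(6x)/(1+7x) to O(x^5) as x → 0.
1 - x + 25*x**2 - 139*x**3 + 1027*x**4 + O(x**5)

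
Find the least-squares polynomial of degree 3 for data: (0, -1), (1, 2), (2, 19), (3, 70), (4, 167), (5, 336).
-71/63 + (457/189)x + (-265/126)x² + (163/54)x³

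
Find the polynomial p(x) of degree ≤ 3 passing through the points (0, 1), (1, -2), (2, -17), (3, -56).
-2*x**3 - x + 1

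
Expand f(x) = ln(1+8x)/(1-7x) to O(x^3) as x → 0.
8*x + 24*x**2 + O(x**3)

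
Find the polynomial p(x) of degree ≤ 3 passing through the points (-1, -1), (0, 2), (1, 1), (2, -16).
-2*x**3 - 2*x**2 + 3*x + 2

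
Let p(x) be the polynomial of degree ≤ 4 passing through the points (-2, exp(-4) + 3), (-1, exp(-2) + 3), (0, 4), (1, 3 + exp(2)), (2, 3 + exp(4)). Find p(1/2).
(-20*exp(2) + 3 + (-5*exp(4) + 60*exp(2) + 474)*exp(4))*exp(-4)/128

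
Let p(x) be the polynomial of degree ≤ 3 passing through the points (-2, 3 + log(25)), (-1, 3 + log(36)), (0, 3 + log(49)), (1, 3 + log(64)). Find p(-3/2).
3 + log(12*2**(1/4)*3**(7/8)*5**(5/8)*7**(3/8)/7)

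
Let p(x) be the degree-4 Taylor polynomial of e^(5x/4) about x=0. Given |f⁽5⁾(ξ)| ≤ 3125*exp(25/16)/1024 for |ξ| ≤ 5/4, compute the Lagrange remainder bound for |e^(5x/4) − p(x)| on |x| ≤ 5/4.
1953125*exp(25/16)/25165824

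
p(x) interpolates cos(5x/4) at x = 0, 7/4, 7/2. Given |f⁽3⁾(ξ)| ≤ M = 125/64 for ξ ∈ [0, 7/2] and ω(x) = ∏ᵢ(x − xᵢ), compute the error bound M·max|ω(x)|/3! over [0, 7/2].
42875*sqrt(3)/110592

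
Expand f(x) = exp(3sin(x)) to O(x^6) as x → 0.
1 + 3*x + 9*x**2/2 + 4*x**3 + 15*x**4/8 - x**5/5 + O(x**6)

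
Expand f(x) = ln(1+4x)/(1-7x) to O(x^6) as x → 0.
4*x + 20*x**2 + 484*x**3/3 + 3196*x**4/3 + 114932*x**5/15 + O(x**6)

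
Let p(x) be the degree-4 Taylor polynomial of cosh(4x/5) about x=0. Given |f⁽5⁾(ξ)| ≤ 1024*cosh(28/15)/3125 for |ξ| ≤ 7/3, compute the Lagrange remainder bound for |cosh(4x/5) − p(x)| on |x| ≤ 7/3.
2151296*cosh(28/15)/11390625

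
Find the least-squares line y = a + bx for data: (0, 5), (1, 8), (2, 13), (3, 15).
a = 5, b = 7/2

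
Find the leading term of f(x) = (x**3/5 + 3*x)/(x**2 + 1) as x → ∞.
x/5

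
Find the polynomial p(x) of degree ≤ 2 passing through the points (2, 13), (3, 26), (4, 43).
2*x**2 + 3*x - 1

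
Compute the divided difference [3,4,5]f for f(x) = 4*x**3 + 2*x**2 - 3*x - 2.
50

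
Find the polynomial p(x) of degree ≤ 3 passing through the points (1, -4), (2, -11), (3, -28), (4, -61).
-x**3 + x**2 - 3*x - 1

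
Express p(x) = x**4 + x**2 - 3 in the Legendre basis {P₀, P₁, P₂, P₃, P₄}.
(-37/15)P₀ + (26/21)P₂ + (8/35)P₄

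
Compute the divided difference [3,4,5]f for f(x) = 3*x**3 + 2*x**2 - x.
38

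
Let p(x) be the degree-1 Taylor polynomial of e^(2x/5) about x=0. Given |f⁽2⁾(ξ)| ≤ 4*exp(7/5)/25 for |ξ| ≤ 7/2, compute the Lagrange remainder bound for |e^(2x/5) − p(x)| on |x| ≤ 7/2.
49*exp(7/5)/50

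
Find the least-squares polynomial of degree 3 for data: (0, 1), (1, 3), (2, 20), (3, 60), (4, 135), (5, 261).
5/7 + (13/14)x + (3/14)x² + (2)x³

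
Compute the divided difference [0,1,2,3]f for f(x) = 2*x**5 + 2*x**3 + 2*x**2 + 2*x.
52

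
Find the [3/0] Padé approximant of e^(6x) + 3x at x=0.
36*x**3 + 18*x**2 + 9*x + 1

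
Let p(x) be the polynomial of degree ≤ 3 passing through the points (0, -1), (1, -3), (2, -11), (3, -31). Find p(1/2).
-13/8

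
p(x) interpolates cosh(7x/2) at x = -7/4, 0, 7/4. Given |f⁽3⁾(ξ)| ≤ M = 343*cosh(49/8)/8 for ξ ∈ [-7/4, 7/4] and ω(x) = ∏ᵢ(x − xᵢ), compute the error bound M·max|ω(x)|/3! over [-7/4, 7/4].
117649*sqrt(3)*cosh(49/8)/13824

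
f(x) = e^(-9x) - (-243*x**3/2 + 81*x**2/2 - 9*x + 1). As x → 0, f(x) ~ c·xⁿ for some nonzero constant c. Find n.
4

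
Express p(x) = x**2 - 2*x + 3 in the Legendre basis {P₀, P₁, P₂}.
(10/3)P₀ + (-2)P₁ + (2/3)P₂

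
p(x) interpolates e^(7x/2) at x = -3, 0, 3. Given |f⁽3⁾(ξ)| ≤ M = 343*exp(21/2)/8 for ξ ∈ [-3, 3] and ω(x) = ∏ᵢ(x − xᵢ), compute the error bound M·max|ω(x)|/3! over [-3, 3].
343*sqrt(3)*exp(21/2)/8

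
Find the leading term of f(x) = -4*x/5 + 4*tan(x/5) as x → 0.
4*x**3/375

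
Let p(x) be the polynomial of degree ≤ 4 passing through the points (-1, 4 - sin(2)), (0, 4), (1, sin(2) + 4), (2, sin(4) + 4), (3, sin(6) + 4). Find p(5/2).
35*sin(4)/32 - 65*sin(2)/128 + 35*sin(6)/128 + 4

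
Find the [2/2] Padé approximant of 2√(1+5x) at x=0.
(125*x**2/8 + 25*x/2 + 2)/(25*x**2/16 + 15*x/4 + 1)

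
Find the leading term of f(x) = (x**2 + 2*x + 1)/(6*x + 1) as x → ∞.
x/6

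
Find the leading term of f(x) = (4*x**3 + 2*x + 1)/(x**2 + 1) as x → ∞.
4*x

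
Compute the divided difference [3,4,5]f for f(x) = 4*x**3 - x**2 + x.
47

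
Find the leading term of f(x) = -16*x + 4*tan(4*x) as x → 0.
256*x**3/3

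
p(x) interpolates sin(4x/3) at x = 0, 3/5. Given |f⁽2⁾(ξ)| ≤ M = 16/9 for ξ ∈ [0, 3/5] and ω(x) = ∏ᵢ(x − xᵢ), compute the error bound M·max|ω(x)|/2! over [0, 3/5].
2/25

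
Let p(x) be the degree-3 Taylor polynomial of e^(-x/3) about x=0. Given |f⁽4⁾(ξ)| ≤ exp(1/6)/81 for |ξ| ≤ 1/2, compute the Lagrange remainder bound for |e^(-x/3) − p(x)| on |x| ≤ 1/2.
exp(1/6)/31104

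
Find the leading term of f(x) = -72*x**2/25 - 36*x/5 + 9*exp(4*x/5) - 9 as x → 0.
96*x**3/125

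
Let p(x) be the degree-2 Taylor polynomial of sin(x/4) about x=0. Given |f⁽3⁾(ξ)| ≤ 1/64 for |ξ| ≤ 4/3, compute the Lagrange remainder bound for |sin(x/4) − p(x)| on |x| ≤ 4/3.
1/162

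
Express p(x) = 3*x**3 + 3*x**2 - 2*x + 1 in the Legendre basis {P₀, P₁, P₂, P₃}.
(2)P₀ + (-1/5)P₁ + (2)P₂ + (6/5)P₃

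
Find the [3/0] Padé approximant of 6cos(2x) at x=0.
6 - 12*x**2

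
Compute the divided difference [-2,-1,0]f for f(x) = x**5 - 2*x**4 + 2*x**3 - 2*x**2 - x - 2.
-37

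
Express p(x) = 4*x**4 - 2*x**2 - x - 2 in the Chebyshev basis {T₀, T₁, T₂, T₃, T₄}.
(-3/2)T₀ - T₁ + T₂ + (1/2)T₄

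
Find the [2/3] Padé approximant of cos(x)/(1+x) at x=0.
(1 - 5*x**2/12)/(x**3/12 + x**2/12 + x + 1)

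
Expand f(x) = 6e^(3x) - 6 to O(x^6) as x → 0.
18*x + 27*x**2 + 27*x**3 + 81*x**4/4 + 243*x**5/20 + O(x**6)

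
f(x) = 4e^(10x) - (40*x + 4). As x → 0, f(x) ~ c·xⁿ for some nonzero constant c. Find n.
2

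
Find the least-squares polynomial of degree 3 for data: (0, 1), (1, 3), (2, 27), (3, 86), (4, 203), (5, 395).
50/63 + (-209/378)x + (26/63)x² + (167/54)x³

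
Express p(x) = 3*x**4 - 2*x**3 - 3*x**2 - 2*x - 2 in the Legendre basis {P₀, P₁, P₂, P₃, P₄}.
(-12/5)P₀ + (-16/5)P₁ + (-2/7)P₂ + (-4/5)P₃ + (24/35)P₄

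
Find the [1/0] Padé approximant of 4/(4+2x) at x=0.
1 - x/2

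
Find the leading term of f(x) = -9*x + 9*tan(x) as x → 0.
3*x**3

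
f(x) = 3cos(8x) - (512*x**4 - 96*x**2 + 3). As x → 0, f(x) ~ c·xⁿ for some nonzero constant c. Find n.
6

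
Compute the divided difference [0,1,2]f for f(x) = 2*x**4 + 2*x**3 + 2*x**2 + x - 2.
22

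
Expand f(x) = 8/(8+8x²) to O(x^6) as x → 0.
1 - x**2 + x**4 + O(x**6)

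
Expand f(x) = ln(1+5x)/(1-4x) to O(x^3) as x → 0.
5*x + 15*x**2/2 + O(x**3)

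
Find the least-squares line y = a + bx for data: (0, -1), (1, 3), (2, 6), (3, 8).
a = -1/2, b = 3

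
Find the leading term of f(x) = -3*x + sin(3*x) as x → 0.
-9*x**3/2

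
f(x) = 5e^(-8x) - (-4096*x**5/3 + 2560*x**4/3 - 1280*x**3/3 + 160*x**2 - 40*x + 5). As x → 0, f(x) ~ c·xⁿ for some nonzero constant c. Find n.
6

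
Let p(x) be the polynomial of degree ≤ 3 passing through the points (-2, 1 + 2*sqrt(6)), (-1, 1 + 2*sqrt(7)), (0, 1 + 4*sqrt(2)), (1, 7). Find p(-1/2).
-sqrt(6)/8 + 5/8 + 9*sqrt(7)/8 + 9*sqrt(2)/4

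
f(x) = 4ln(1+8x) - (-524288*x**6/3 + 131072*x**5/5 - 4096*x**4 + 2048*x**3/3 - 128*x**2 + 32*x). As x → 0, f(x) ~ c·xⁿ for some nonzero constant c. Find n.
7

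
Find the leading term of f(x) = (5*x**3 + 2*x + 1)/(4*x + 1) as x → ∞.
5*x**2/4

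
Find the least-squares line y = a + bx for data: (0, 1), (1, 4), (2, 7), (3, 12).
a = 3/5, b = 18/5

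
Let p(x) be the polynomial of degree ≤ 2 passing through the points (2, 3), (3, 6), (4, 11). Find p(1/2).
9/4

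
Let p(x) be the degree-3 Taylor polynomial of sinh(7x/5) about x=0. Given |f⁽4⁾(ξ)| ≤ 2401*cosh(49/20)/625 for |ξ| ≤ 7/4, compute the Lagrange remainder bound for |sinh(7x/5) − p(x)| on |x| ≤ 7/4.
5764801*cosh(49/20)/3840000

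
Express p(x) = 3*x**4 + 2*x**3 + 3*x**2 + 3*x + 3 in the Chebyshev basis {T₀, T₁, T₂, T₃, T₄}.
(45/8)T₀ + (9/2)T₁ + (3)T₂ + (1/2)T₃ + (3/8)T₄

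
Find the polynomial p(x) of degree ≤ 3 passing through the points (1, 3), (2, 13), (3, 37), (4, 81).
x**3 + x**2 + 1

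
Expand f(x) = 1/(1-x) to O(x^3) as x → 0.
1 + x + x**2 + O(x**3)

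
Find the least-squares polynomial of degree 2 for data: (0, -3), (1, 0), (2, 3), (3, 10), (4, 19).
-19/7 + (29/35)x + (8/7)x²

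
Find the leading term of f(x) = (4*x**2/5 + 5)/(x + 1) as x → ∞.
4*x/5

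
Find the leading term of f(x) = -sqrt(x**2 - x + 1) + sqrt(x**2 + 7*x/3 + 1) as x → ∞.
5/3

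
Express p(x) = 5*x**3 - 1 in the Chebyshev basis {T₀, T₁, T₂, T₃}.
-T₀ + (15/4)T₁ + (5/4)T₃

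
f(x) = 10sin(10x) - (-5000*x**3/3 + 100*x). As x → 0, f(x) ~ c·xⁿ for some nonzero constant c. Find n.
5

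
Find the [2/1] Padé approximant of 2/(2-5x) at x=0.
1/(1 - 5*x/2)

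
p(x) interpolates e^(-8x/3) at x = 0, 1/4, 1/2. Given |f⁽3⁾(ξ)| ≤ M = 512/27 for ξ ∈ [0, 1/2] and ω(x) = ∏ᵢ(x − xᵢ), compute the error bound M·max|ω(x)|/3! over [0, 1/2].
8*sqrt(3)/729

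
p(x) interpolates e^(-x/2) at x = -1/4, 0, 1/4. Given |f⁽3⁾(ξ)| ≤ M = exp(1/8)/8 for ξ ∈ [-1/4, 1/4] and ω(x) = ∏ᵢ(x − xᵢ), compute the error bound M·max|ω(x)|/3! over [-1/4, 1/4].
sqrt(3)*exp(1/8)/13824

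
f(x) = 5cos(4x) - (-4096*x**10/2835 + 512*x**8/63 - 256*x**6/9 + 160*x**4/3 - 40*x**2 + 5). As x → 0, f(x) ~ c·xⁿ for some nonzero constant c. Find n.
12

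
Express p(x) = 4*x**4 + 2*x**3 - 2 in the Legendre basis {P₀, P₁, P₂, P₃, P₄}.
(-6/5)P₀ + (6/5)P₁ + (16/7)P₂ + (4/5)P₃ + (32/35)P₄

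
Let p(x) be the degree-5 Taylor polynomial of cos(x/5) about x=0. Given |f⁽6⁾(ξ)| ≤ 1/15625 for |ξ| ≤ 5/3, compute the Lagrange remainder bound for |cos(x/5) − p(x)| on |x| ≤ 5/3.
1/524880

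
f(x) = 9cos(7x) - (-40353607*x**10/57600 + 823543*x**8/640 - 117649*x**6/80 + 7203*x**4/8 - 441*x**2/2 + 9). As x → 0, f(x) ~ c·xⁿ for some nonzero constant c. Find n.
12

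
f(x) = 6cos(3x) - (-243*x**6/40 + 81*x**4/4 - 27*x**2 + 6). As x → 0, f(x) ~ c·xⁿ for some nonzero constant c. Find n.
8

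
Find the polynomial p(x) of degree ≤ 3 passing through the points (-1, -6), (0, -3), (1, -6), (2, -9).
x**3 - 3*x**2 - x - 3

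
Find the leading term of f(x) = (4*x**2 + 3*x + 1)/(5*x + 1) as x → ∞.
4*x/5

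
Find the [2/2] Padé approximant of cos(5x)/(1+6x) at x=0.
(-7675*x**2/564 + 25*x/47 + 1)/(25*x**2/12 + 307*x/47 + 1)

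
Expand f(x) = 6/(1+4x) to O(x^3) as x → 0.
6 - 24*x + 96*x**2 + O(x**3)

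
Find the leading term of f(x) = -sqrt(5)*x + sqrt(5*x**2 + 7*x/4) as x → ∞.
7*sqrt(5)/40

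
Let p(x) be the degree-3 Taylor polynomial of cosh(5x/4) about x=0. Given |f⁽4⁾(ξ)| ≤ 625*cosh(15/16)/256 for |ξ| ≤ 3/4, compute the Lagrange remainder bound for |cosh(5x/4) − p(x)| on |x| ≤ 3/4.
16875*cosh(15/16)/524288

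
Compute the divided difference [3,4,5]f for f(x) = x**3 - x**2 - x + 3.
11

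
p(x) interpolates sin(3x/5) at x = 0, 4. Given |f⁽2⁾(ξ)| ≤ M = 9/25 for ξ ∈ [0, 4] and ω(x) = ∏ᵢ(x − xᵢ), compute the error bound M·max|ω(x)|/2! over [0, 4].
18/25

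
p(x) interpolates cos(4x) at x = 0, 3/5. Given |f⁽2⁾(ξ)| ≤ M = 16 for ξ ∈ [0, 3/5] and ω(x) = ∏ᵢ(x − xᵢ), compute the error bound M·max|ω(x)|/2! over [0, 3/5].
18/25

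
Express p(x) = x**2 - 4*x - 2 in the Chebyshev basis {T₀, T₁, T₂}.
(-3/2)T₀ + (-4)T₁ + (1/2)T₂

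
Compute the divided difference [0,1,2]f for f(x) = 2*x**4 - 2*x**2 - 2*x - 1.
12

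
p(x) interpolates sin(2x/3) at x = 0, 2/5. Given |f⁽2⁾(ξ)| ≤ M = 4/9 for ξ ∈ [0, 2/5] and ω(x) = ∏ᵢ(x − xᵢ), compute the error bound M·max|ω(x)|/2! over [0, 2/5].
2/225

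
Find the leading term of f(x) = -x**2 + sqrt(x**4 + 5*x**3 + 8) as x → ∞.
5*x/2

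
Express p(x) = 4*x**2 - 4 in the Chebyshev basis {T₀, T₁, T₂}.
(-2)T₀ + (2)T₂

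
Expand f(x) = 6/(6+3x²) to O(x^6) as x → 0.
1 - x**2/2 + x**4/4 + O(x**6)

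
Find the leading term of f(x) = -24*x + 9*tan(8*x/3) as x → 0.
512*x**3/9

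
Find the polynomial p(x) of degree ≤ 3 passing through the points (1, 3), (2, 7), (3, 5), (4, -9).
-x**3 + 3*x**2 + 2*x - 1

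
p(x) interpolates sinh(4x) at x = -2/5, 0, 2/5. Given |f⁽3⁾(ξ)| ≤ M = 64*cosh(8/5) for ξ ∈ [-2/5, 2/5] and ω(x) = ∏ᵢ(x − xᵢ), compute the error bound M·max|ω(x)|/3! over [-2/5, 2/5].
512*sqrt(3)*cosh(8/5)/3375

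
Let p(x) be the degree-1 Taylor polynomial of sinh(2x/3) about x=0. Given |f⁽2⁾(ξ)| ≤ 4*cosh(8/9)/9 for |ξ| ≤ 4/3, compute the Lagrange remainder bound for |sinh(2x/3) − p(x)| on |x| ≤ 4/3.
32*cosh(8/9)/81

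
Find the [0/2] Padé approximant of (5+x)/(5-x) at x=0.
1/(2*x**2/25 - 2*x/5 + 1)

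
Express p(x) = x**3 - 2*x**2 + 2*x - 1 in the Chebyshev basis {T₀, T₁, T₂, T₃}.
(-2)T₀ + (11/4)T₁ - T₂ + (1/4)T₃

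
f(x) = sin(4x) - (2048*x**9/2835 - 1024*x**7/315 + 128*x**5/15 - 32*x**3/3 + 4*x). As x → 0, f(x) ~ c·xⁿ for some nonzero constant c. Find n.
11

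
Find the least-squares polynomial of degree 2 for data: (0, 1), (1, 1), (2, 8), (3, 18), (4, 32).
22/35 + (-67/70)x + (31/14)x²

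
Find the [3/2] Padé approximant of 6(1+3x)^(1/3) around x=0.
(14*x**3/5 + 126*x**2/5 + 126*x/5 + 6)/(2*x**2 + 16*x/5 + 1)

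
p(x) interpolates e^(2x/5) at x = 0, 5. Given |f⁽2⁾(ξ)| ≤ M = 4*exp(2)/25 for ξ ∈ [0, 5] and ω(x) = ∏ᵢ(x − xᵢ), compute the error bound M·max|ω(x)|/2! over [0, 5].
exp(2)/2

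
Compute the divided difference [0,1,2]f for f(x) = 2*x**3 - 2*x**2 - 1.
4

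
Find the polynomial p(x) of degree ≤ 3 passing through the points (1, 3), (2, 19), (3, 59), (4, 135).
2*x**3 + 2*x - 1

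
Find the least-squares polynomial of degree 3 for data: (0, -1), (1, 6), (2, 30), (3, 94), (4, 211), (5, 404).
-58/63 + (638/189)x + (1/18)x² + (167/54)x³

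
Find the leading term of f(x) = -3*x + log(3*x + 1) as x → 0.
-9*x**2/2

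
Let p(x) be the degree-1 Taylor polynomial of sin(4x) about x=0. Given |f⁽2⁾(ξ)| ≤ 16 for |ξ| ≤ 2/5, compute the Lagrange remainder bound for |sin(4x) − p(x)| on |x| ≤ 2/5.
32/25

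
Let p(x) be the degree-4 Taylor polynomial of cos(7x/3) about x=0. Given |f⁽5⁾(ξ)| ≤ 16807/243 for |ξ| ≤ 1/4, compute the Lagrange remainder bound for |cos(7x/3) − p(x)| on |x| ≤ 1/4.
16807/29859840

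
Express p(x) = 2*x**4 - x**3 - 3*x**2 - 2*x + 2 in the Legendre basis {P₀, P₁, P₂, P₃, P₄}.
(7/5)P₀ + (-13/5)P₁ + (-6/7)P₂ + (-2/5)P₃ + (16/35)P₄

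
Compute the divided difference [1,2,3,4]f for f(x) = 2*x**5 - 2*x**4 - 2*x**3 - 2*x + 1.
108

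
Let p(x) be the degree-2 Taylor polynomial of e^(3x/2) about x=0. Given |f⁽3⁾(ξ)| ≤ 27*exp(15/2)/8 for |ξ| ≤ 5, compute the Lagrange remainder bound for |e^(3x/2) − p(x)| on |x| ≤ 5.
1125*exp(15/2)/16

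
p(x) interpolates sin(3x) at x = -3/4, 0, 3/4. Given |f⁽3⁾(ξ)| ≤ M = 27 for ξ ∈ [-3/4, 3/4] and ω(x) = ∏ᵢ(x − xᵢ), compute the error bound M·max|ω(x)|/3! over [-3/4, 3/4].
27*sqrt(3)/64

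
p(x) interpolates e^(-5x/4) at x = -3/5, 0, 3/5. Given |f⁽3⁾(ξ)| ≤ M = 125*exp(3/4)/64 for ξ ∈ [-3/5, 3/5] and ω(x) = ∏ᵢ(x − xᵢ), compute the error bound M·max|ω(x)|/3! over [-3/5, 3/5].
sqrt(3)*exp(3/4)/64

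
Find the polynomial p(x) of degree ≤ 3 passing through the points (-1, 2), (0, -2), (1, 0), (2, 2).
-x**3 + 3*x**2 - 2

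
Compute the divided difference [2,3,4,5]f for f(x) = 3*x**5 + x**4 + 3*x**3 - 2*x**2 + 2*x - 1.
392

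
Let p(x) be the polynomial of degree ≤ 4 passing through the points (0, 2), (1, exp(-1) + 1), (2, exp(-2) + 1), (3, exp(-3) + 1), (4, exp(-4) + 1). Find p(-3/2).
(-2772*exp(3) - 1540*e + 315 + 2970*exp(2) + 1283*exp(4))*exp(-4)/128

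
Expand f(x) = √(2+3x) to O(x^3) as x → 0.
sqrt(2) + 3*sqrt(2)*x/4 - 9*sqrt(2)*x**2/32 + O(x**3)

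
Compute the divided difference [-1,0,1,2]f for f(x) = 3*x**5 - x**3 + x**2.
14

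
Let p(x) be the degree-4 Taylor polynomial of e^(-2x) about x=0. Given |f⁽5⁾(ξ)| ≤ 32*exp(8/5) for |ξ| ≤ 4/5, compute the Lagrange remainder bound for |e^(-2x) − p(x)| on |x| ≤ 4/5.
4096*exp(8/5)/46875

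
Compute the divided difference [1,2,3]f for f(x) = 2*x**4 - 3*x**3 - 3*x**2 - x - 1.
29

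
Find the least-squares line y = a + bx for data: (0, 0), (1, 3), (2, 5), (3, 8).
a = 1/10, b = 13/5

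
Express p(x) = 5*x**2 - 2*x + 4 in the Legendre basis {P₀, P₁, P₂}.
(17/3)P₀ + (-2)P₁ + (10/3)P₂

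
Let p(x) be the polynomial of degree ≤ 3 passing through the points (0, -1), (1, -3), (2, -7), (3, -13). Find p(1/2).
-7/4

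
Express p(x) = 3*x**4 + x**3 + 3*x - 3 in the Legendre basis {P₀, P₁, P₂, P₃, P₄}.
(-12/5)P₀ + (18/5)P₁ + (12/7)P₂ + (2/5)P₃ + (24/35)P₄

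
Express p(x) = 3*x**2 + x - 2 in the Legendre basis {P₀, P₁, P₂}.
-P₀ + P₁ + (2)P₂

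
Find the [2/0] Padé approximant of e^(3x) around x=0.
9*x**2/2 + 3*x + 1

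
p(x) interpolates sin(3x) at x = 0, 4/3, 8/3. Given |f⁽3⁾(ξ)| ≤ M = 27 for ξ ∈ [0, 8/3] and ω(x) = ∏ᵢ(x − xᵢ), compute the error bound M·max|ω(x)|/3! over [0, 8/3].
64*sqrt(3)/27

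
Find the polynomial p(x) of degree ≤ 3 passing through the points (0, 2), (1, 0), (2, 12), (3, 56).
3*x**3 - 2*x**2 - 3*x + 2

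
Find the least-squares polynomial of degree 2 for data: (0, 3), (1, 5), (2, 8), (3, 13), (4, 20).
109/35 + (27/35)x + (6/7)x²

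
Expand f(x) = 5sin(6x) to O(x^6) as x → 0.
30*x - 180*x**3 + 324*x**5 + O(x**6)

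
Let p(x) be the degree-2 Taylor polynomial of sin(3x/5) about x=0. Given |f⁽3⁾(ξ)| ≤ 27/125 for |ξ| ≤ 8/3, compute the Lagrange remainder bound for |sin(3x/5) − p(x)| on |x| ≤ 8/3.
256/375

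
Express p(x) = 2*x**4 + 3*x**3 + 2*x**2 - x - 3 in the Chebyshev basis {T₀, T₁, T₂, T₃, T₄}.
(-5/4)T₀ + (5/4)T₁ + (2)T₂ + (3/4)T₃ + (1/4)T₄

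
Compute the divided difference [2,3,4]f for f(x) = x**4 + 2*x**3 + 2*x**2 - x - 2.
75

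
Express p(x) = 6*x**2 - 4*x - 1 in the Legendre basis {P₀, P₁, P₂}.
P₀ + (-4)P₁ + (4)P₂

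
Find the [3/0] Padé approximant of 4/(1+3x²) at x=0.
4 - 12*x**2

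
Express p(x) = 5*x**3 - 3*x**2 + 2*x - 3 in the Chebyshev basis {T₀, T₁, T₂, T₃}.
(-9/2)T₀ + (23/4)T₁ + (-3/2)T₂ + (5/4)T₃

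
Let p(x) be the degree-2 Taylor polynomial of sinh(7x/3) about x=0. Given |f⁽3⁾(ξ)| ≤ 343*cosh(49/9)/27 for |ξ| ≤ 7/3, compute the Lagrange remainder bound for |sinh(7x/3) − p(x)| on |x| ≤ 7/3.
117649*cosh(49/9)/4374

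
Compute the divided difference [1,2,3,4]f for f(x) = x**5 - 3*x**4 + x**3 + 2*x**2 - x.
36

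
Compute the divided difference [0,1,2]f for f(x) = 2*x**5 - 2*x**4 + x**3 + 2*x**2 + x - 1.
21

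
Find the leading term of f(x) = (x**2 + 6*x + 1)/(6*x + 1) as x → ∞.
x/6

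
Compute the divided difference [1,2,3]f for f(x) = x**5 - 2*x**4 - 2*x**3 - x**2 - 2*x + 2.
27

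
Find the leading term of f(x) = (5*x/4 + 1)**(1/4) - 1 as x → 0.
5*x/16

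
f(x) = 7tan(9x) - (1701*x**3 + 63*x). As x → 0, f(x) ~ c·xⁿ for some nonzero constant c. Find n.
5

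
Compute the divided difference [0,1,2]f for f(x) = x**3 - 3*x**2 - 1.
0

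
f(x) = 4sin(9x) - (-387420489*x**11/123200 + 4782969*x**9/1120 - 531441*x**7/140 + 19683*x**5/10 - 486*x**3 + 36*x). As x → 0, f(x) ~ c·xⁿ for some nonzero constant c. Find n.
13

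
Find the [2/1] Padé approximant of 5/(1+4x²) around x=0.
5 - 20*x**2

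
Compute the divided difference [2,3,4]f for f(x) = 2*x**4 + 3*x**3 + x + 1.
137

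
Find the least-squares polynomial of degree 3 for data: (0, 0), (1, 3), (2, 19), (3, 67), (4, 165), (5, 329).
13/126 + (1181/756)x + (-121/63)x² + (319/108)x³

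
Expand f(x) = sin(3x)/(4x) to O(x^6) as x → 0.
3/4 - 9*x**2/8 + 81*x**4/160 + O(x**6)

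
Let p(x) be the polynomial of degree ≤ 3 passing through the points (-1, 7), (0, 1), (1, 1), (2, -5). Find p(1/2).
1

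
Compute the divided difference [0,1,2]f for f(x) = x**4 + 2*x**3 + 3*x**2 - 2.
16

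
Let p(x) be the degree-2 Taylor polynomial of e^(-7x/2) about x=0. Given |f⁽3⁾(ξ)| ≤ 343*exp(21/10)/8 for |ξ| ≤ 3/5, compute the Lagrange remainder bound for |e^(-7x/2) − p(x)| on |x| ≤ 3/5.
3087*exp(21/10)/2000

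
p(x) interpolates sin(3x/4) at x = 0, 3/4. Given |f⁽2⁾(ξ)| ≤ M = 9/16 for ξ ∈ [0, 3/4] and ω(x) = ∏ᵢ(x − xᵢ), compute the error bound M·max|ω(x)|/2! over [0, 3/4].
81/2048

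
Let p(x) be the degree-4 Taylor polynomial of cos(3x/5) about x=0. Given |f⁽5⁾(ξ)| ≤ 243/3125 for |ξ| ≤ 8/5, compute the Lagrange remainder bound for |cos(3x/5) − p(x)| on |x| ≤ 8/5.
331776/48828125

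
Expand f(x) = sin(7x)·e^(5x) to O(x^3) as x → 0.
7*x + 35*x**2 + O(x**3)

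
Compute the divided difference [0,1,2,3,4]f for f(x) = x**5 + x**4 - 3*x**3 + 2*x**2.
11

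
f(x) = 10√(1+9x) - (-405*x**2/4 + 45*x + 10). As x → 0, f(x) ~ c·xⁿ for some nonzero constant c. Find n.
3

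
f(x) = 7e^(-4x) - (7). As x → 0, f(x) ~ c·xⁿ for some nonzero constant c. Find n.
1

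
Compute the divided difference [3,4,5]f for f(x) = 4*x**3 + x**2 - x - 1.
49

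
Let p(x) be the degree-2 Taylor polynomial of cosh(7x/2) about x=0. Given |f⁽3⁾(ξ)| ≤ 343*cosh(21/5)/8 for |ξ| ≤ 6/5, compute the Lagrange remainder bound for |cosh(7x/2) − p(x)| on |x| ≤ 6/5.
3087*cosh(21/5)/250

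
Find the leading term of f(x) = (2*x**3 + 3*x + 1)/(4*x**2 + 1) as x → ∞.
x/2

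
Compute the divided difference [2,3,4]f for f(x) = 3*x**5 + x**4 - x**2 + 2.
909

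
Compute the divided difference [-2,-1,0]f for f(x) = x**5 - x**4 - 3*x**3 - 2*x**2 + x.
-15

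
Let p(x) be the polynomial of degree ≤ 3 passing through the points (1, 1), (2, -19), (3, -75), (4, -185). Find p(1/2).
25/8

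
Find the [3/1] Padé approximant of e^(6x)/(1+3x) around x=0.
(1 - 18*x**3)/(1 - 3*x)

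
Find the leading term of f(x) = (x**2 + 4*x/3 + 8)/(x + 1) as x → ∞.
x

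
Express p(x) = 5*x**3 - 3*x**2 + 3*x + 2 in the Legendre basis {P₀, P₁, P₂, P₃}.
P₀ + (6)P₁ + (-2)P₂ + (2)P₃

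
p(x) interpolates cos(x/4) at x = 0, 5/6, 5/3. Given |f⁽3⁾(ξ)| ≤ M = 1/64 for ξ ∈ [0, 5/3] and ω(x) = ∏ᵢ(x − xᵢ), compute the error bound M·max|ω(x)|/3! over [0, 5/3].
125*sqrt(3)/373248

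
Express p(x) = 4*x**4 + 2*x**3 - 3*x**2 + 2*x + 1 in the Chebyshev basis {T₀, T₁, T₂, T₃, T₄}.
T₀ + (7/2)T₁ + (1/2)T₂ + (1/2)T₃ + (1/2)T₄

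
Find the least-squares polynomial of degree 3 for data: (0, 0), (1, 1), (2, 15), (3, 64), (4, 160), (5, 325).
5/63 + (-181/189)x + (-13/9)x² + (79/27)x³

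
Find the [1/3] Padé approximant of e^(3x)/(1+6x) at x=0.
(21*x/20 + 1)/(333*x**3/40 - 207*x**2/20 + 81*x/20 + 1)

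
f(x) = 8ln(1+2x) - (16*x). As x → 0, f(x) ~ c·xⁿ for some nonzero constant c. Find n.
2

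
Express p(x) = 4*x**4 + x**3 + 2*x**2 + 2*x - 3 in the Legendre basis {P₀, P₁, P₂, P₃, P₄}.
(-23/15)P₀ + (13/5)P₁ + (76/21)P₂ + (2/5)P₃ + (32/35)P₄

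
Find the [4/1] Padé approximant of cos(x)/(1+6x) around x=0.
(x**4/24 - x**2/2 + 1)/(6*x + 1)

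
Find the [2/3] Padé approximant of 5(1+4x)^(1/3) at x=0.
(280*x**2/9 + 80*x/3 + 5)/(-32*x**3/81 + 8*x**2/3 + 4*x + 1)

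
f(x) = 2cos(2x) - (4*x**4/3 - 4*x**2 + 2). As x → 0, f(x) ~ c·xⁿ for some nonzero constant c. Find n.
6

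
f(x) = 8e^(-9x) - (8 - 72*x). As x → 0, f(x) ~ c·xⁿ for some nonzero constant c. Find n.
2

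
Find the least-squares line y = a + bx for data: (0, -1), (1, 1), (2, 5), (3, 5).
a = -4/5, b = 11/5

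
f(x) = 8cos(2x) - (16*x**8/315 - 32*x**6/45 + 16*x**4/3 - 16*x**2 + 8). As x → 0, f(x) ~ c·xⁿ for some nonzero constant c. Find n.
10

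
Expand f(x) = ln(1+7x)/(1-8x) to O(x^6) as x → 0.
7*x + 63*x**2/2 + 1099*x**3/3 + 27965*x**4/12 + 330071*x**5/15 + O(x**6)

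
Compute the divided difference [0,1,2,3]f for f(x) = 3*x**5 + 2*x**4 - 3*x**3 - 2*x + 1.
84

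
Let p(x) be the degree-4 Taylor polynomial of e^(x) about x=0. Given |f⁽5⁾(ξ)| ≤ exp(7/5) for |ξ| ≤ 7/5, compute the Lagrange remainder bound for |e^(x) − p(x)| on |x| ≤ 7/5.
16807*exp(7/5)/375000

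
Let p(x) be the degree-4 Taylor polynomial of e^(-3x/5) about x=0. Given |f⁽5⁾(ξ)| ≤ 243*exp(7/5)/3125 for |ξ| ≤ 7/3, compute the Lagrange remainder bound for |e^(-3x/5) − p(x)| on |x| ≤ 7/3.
16807*exp(7/5)/375000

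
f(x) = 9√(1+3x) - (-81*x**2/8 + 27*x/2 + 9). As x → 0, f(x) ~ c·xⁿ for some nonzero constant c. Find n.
3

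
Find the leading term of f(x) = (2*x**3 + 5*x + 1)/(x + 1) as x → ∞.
2*x**2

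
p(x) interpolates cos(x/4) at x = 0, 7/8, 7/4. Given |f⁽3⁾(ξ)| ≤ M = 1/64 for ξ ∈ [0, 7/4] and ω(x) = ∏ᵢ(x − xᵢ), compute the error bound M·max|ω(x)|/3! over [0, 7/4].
343*sqrt(3)/884736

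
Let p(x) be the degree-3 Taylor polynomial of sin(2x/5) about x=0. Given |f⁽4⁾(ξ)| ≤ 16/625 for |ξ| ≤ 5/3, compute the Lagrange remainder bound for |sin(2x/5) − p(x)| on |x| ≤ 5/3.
2/243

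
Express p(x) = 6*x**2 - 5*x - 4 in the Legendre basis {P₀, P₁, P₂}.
(-2)P₀ + (-5)P₁ + (4)P₂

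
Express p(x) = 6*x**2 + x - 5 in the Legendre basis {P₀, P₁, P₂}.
(-3)P₀ + P₁ + (4)P₂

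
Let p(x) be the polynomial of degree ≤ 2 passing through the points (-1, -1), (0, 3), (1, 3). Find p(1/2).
7/2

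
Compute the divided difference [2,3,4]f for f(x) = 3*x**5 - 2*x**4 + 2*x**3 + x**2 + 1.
764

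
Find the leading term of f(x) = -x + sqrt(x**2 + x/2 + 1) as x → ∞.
1/4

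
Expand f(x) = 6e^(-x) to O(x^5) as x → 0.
6 - 6*x + 3*x**2 - x**3 + x**4/4 + O(x**5)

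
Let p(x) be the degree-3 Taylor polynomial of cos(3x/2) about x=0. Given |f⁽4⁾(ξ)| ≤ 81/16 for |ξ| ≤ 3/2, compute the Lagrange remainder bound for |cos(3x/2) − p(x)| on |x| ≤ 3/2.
2187/2048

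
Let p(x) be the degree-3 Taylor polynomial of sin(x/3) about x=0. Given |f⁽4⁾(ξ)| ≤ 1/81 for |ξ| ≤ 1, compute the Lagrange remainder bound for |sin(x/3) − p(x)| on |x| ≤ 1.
1/1944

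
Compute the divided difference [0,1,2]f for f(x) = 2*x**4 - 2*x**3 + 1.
8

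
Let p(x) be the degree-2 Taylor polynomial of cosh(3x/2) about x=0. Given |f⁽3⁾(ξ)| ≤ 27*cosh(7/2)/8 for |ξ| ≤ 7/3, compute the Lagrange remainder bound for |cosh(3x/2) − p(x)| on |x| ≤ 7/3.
343*cosh(7/2)/48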